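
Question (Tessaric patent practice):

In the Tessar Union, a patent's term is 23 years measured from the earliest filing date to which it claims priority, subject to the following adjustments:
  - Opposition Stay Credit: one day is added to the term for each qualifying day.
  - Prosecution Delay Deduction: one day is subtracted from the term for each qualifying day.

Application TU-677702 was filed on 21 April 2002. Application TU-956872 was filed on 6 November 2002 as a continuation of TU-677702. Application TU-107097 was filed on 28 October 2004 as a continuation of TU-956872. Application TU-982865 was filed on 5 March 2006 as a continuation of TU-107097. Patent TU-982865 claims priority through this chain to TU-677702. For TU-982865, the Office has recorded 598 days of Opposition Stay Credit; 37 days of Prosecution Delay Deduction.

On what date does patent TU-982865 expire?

Earliest priority filing: 21 April 2002.
Base term: 21 April 2002 + 23 years → 21 April 2025.
Opposition Stay Credit: +598 days → 10 December 2026.
Prosecution Delay Deduction: −37 days → 3 November 2026.

November 3, 2026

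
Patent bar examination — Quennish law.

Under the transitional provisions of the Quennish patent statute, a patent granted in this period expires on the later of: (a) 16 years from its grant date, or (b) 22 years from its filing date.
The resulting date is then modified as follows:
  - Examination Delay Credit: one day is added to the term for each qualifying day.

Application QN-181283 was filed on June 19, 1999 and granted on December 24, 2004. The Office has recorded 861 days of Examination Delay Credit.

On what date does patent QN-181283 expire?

2023-10-28

(a) grant + 16 years → 24 December 2020.
(b) filing + 22 years → 19 June 2021.
Later of the two: 19 June 2021.
Examination Delay Credit: +861 days → 28 October 2023.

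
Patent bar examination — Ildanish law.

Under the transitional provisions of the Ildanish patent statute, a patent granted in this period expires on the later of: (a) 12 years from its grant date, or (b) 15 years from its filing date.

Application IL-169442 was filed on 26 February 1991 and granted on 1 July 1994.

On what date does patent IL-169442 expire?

(a) grant + 12 years → 1 July 2006.
(b) filing + 15 years → 26 February 2006.
Later of the two: 1 July 2006.

2006-07-01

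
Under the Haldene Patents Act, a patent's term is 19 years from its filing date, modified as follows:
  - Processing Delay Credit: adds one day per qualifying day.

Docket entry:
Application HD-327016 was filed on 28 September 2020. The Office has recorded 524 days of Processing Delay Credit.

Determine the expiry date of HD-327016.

Base term: filing date + 19 years → 28 September 2039.
Processing Delay Credit: +524 days → 5 March 2041.

2041-03-05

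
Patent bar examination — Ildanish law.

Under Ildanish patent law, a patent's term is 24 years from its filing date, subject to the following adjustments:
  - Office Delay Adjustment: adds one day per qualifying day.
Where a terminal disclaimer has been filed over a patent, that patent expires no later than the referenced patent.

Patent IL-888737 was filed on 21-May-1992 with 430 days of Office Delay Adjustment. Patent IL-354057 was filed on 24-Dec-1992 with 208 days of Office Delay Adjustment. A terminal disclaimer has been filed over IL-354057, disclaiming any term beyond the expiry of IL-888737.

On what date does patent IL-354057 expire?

Natural term of IL-354057:
  Base: filing + 24 years → 24 December 2016.
  Office Delay Adjustment: +208 days → 20 July 2017.
Expiry of referenced patent IL-888737:
  Base: filing + 24 years → 21 May 2016.
  Office Delay Adjustment: +430 days → 25 July 2017.
Terminal disclaimer: IL-354057 expires on the earlier of 20 July 2017 and 25 July 2017.

July 20, 2017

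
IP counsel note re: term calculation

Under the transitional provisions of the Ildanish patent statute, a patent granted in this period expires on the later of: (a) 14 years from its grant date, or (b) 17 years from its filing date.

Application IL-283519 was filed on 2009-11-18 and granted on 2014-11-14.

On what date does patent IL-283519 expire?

(a) grant + 14 years → 14 November 2028.
(b) filing + 17 years → 18 November 2026.
Later of the two: 14 November 2028.

November 14, 2028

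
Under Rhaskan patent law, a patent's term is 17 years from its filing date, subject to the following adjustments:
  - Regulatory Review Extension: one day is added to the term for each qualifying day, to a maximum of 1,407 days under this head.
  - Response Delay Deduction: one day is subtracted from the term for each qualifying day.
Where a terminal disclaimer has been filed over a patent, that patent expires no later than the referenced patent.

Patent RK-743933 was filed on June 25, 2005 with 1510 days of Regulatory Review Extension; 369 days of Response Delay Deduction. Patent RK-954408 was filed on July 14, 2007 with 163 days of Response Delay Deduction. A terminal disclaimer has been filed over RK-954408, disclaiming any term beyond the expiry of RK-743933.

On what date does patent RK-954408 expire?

Natural term of RK-954408:
  Base: filing + 17 years → 14 July 2024.
  Response Delay Deduction: −163 days → 2 February 2024.
Expiry of referenced patent RK-743933:
  Base: filing + 17 years → 25 June 2022.
  Regulatory Review Extension: 1510 days claimed exceeds the 1407-day cap, so +1407 days → 2 May 2026.
  Response Delay Deduction: −369 days → 28 April 2025.
Terminal disclaimer: RK-954408 expires on the earlier of 2 February 2024 and 28 April 2025.

2024-02-02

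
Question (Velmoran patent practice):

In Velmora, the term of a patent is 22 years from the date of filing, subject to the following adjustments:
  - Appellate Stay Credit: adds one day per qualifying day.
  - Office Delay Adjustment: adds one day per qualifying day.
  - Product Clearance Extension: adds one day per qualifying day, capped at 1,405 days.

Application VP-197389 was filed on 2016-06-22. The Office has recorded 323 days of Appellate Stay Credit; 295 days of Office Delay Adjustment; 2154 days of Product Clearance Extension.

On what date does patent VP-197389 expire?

January 5, 2044

Base term: filing date + 22 years → 22 June 2038.
Appellate Stay Credit: +323 days → 11 May 2039.
Office Delay Adjustment: +295 days → 1 March 2040.
Product Clearance Extension: 2154 days claimed exceeds the 1405-day cap, so +1405 days → 5 January 2044.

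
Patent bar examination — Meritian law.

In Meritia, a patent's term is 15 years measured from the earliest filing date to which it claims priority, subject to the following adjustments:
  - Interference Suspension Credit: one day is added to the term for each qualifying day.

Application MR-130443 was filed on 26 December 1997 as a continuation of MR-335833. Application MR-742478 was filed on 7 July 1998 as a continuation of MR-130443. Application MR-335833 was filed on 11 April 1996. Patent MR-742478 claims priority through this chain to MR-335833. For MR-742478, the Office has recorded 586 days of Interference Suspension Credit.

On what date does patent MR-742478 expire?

Earliest priority filing: 11 April 1996.
Base term: 11 April 1996 + 15 years → 11 April 2011.
Interference Suspension Credit: +586 days → 17 November 2012.

November 17, 2012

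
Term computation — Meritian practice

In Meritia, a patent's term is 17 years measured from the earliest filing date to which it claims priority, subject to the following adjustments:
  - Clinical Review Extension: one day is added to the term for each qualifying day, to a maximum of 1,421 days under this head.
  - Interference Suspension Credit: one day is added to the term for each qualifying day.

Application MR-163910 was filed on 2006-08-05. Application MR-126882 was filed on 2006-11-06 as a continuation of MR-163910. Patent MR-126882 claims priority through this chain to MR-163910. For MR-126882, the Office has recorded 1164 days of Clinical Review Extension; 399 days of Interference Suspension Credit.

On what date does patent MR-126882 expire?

Earliest priority filing: 5 August 2006.
Base term: 5 August 2006 + 17 years → 5 August 2023.
Clinical Review Extension: 1164 days (within the 1421-day cap) → +1164 days → 12 October 2026.
Interference Suspension Credit: +399 days → 15 November 2027.

November 15, 2027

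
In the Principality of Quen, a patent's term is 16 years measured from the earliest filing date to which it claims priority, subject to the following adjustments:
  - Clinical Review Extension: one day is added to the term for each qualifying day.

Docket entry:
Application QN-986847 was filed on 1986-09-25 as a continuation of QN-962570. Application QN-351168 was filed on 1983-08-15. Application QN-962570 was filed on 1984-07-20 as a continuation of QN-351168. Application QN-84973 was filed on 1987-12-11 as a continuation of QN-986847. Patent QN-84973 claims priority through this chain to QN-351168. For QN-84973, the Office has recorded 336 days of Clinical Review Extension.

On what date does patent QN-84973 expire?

2000-07-16

Earliest priority filing: 15 August 1983.
Base term: 15 August 1983 + 16 years → 15 August 1999.
Clinical Review Extension: +336 days → 16 July 2000.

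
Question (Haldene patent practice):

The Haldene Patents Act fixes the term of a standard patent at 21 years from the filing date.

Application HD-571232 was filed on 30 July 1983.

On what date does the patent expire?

2004-07-30

Filing date + 21 years → 30 July 2004.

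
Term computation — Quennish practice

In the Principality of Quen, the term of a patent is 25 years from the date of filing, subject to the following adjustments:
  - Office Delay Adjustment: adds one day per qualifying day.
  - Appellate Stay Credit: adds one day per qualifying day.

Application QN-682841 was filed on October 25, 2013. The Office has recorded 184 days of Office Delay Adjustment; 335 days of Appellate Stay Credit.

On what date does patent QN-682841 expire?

Base term: filing date + 25 years → 25 October 2038.
Office Delay Adjustment: +184 days → 27 April 2039.
Appellate Stay Credit: +335 days → 27 March 2040.

March 27, 2040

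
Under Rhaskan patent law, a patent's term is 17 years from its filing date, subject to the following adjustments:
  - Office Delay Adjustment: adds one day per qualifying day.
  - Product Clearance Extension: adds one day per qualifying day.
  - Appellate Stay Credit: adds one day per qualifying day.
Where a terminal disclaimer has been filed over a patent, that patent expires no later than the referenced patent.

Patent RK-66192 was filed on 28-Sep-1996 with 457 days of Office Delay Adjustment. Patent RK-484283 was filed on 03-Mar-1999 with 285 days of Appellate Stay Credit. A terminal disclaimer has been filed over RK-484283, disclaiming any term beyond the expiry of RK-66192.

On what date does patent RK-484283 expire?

December 29, 2014

Natural term of RK-484283:
  Base: filing + 17 years → 3 March 2016.
  Appellate Stay Credit: +285 days → 13 December 2016.
Expiry of referenced patent RK-66192:
  Base: filing + 17 years → 28 September 2013.
  Office Delay Adjustment: +457 days → 29 December 2014.
Terminal disclaimer: RK-484283 expires on the earlier of 13 December 2016 and 29 December 2014.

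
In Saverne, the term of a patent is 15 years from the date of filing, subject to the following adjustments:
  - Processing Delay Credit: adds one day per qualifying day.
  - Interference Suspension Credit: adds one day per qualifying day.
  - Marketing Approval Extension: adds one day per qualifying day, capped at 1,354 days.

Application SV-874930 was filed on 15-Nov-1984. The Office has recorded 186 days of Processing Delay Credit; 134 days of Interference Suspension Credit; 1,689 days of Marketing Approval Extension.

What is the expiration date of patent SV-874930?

Base term: filing date + 15 years → 15 November 1999.
Processing Delay Credit: +186 days → 19 May 2000.
Interference Suspension Credit: +134 days → 30 September 2000.
Marketing Approval Extension: 1689 days claimed exceeds the 1354-day cap, so +1354 days → 15 June 2004.

2004-06-15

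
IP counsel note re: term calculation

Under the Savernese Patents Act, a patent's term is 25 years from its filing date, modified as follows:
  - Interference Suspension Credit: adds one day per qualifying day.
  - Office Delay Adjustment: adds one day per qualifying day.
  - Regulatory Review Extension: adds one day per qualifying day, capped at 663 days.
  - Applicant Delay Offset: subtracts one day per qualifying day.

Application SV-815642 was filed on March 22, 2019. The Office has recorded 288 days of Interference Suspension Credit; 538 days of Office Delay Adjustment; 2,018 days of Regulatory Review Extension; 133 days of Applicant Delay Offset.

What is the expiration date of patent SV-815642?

2047-12-08

Base term: filing date + 25 years → 22 March 2044.
Interference Suspension Credit: +288 days → 4 January 2045.
Office Delay Adjustment: +538 days → 26 June 2046.
Regulatory Review Extension: 2018 days claimed exceeds the 663-day cap, so +663 days → 19 April 2048.
Applicant Delay Offset: −133 days → 8 December 2047.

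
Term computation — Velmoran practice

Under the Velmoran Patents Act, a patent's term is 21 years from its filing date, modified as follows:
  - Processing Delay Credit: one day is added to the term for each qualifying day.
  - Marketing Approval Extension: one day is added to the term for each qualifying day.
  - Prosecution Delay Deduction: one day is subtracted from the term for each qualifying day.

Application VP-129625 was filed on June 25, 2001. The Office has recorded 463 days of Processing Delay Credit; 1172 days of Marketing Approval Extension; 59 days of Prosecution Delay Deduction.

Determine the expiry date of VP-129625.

Base term: filing date + 21 years → 25 June 2022.
Processing Delay Credit: +463 days → 1 October 2023.
Marketing Approval Extension: +1172 days → 16 December 2026.
Prosecution Delay Deduction: −59 days → 18 October 2026.

2026-10-18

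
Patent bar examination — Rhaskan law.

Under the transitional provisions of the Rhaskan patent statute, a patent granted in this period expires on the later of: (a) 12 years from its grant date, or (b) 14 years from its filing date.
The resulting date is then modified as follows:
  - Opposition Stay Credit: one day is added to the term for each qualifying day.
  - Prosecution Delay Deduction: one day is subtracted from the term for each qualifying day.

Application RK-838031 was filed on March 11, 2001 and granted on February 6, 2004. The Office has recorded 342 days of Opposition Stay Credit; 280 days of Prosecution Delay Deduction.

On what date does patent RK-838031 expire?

(a) grant + 12 years → 6 February 2016.
(b) filing + 14 years → 11 March 2015.
Later of the two: 6 February 2016.
Opposition Stay Credit: +342 days → 13 January 2017.
Prosecution Delay Deduction: −280 days → 8 April 2016.

April 8, 2016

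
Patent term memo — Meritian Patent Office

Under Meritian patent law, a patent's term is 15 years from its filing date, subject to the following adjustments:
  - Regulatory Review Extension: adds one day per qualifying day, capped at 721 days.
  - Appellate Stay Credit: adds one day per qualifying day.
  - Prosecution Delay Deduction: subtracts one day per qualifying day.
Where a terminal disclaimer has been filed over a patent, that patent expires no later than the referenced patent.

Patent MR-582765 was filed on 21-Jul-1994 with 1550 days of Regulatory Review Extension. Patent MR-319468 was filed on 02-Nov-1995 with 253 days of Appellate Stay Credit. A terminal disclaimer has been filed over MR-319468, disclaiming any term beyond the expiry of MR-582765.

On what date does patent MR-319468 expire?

July 12, 2011

Natural term of MR-319468:
  Base: filing + 15 years → 2 November 2010.
  Appellate Stay Credit: +253 days → 13 July 2011.
Expiry of referenced patent MR-582765:
  Base: filing + 15 years → 21 July 2009.
  Regulatory Review Extension: 1550 days claimed exceeds the 721-day cap, so +721 days → 12 July 2011.
Terminal disclaimer: MR-319468 expires on the earlier of 13 July 2011 and 12 July 2011.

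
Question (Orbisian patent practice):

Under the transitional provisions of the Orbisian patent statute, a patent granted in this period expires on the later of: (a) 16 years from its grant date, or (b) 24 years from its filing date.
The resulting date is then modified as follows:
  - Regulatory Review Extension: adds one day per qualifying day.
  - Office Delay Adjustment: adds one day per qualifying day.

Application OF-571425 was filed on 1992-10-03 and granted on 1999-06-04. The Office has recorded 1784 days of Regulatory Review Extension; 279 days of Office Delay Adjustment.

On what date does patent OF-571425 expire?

(a) grant + 16 years → 4 June 2015.
(b) filing + 24 years → 3 October 2016.
Later of the two: 3 October 2016.
Regulatory Review Extension: +1784 days → 22 August 2021.
Office Delay Adjustment: +279 days → 28 May 2022.

May 28, 2022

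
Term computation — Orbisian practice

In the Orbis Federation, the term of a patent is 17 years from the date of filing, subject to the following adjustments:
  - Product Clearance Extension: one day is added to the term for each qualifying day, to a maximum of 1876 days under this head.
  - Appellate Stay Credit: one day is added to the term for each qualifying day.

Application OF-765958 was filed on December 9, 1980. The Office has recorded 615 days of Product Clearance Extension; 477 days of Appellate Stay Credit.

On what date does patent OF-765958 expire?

2000-12-05

Base term: filing date + 17 years → 9 December 1997.
Product Clearance Extension: 615 days (within the 1876-day cap) → +615 days → 16 August 1999.
Appellate Stay Credit: +477 days → 5 December 2000.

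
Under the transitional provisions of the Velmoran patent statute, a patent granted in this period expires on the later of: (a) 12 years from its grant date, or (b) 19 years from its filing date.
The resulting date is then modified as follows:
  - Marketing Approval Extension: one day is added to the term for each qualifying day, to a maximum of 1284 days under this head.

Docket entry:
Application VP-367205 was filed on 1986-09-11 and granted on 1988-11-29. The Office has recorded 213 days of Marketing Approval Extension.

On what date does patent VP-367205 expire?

(a) grant + 12 years → 29 November 2000.
(b) filing + 19 years → 11 September 2005.
Later of the two: 11 September 2005.
Marketing Approval Extension: 213 days (within the 1284-day cap) → +213 days → 12 April 2006.

2006-04-12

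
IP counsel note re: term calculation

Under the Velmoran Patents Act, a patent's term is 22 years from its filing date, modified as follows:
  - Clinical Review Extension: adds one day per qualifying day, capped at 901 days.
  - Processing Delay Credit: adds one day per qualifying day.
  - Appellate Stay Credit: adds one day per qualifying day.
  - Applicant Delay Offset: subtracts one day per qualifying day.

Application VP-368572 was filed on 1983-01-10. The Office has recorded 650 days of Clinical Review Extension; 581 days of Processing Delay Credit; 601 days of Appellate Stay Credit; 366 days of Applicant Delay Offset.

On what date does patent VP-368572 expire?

2009-01-15

Base term: filing date + 22 years → 10 January 2005.
Clinical Review Extension: 650 days (within the 901-day cap) → +650 days → 22 October 2006.
Processing Delay Credit: +581 days → 25 May 2008.
Appellate Stay Credit: +601 days → 16 January 2010.
Applicant Delay Offset: −366 days → 15 January 2009.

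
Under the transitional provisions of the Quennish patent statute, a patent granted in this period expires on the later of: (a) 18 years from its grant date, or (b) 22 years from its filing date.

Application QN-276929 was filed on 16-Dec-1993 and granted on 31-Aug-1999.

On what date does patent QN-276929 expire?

(a) grant + 18 years → 31 August 2017.
(b) filing + 22 years → 16 December 2015.
Later of the two: 31 August 2017.

2017-08-31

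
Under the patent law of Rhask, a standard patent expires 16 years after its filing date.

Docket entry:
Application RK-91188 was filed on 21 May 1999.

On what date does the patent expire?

May 21, 2015

Filing date + 16 years → 21 May 2015.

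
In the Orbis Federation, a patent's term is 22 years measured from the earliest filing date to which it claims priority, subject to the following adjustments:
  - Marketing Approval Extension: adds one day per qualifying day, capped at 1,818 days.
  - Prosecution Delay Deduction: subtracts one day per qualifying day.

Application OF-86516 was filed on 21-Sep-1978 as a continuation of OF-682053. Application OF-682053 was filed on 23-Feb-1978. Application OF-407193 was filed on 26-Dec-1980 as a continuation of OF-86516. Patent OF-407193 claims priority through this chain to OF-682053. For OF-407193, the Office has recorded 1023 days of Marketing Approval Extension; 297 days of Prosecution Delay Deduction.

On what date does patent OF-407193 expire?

Earliest priority filing: 23 February 1978.
Base term: 23 February 1978 + 22 years → 23 February 2000.
Marketing Approval Extension: 1023 days (within the 1818-day cap) → +1023 days → 12 December 2002.
Prosecution Delay Deduction: −297 days → 18 February 2002.

February 18, 2002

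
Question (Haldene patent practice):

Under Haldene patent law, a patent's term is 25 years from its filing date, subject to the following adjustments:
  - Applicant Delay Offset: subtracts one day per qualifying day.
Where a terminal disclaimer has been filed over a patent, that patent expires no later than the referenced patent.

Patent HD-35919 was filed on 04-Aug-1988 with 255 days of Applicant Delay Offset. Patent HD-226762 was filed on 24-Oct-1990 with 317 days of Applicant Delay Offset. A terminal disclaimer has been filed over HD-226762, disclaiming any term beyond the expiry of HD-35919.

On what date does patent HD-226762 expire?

2012-11-22

Natural term of HD-226762:
  Base: filing + 25 years → 24 October 2015.
  Applicant Delay Offset: −317 days → 11 December 2014.
Expiry of referenced patent HD-35919:
  Base: filing + 25 years → 4 August 2013.
  Applicant Delay Offset: −255 days → 22 November 2012.
Terminal disclaimer: HD-226762 expires on the earlier of 11 December 2014 and 22 November 2012.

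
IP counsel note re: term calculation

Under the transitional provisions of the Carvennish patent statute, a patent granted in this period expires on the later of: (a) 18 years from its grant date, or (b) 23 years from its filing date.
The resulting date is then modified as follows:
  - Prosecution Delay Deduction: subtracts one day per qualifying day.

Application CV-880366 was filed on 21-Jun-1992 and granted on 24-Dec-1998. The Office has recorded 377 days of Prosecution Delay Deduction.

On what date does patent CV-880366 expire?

(a) grant + 18 years → 24 December 2016.
(b) filing + 23 years → 21 June 2015.
Later of the two: 24 December 2016.
Prosecution Delay Deduction: −377 days → 13 December 2015.

2015-12-13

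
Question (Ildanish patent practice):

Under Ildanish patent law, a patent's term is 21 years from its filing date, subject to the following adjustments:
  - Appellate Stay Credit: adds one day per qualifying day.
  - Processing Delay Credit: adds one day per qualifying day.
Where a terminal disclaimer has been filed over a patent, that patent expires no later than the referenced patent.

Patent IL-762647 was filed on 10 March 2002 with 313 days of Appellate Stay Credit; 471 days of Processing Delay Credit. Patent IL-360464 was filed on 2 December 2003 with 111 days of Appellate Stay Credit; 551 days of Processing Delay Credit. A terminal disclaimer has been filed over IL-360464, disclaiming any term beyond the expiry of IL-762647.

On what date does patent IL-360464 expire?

Natural term of IL-360464:
  Base: filing + 21 years → 2 December 2024.
  Appellate Stay Credit: +111 days → 23 March 2025.
  Processing Delay Credit: +551 days → 25 September 2026.
Expiry of referenced patent IL-762647:
  Base: filing + 21 years → 10 March 2023.
  Appellate Stay Credit: +313 days → 17 January 2024.
  Processing Delay Credit: +471 days → 2 May 2025.
Terminal disclaimer: IL-360464 expires on the earlier of 25 September 2026 and 2 May 2025.

2025-05-02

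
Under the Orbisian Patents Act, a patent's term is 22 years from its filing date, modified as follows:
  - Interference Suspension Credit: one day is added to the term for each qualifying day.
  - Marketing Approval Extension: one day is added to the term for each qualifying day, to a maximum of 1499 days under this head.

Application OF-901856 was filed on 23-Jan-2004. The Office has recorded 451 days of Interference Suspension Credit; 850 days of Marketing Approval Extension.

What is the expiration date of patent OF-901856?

August 16, 2029

Base term: filing date + 22 years → 23 January 2026.
Interference Suspension Credit: +451 days → 19 April 2027.
Marketing Approval Extension: 850 days (within the 1499-day cap) → +850 days → 16 August 2029.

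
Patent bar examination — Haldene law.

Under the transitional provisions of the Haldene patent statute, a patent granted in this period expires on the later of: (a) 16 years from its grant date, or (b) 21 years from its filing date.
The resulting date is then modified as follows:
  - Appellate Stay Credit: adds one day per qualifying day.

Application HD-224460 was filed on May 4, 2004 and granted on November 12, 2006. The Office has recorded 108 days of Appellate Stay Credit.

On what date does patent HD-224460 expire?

2025-08-20

(a) grant + 16 years → 12 November 2022.
(b) filing + 21 years → 4 May 2025.
Later of the two: 4 May 2025.
Appellate Stay Credit: +108 days → 20 August 2025.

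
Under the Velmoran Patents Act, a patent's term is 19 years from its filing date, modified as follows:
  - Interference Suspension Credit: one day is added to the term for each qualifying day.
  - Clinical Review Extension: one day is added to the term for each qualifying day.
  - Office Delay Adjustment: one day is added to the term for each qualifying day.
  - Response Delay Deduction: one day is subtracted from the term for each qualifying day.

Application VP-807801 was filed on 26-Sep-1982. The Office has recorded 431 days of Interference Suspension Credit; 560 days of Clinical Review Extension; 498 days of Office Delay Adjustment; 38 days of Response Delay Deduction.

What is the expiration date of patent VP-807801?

September 16, 2005

Base term: filing date + 19 years → 26 September 2001.
Interference Suspension Credit: +431 days → 1 December 2002.
Clinical Review Extension: +560 days → 13 June 2004.
Office Delay Adjustment: +498 days → 24 October 2005.
Response Delay Deduction: −38 days → 16 September 2005.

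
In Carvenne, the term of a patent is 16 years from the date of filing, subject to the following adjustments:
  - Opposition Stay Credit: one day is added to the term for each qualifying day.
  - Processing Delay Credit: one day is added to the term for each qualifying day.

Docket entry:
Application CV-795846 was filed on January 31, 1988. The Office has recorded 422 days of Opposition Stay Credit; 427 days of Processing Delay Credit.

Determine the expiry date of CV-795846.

Base term: filing date + 16 years → 31 January 2004.
Opposition Stay Credit: +422 days → 28 March 2005.
Processing Delay Credit: +427 days → 29 May 2006.

2006-05-29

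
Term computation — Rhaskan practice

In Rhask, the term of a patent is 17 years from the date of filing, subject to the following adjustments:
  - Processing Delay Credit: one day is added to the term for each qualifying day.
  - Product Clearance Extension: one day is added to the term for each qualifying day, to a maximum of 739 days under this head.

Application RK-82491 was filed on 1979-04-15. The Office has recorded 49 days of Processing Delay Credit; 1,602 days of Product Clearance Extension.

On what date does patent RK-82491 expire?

Base term: filing date + 17 years → 15 April 1996.
Processing Delay Credit: +49 days → 3 June 1996.
Product Clearance Extension: 1602 days claimed exceeds the 739-day cap, so +739 days → 12 June 1998.

June 12, 1998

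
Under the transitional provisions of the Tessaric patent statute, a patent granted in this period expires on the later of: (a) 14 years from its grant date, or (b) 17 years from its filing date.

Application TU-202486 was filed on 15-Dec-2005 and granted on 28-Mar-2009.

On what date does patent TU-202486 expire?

(a) grant + 14 years → 28 March 2023.
(b) filing + 17 years → 15 December 2022.
Later of the two: 28 March 2023.

March 28, 2023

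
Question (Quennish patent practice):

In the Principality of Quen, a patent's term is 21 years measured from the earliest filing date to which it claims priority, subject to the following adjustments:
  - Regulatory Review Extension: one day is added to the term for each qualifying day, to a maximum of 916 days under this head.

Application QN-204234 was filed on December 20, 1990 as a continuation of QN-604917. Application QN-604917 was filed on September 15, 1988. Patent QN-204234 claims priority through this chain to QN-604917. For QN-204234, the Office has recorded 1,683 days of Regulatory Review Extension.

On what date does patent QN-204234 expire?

Earliest priority filing: 15 September 1988.
Base term: 15 September 1988 + 21 years → 15 September 2009.
Regulatory Review Extension: 1683 days claimed exceeds the 916-day cap, so +916 days → 19 March 2012.

2012-03-19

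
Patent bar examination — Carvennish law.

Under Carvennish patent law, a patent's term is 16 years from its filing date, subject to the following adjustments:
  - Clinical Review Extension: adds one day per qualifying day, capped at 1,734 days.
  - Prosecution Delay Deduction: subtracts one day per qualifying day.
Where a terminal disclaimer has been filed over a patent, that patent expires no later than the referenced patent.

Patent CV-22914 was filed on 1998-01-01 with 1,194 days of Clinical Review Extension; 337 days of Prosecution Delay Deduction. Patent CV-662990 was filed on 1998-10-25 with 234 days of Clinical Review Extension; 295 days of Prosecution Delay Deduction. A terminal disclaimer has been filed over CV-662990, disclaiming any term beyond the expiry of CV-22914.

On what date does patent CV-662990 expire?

2014-08-25

Natural term of CV-662990:
  Base: filing + 16 years → 25 October 2014.
  Clinical Review Extension: 234 days (within the 1734-day cap) → +234 days → 16 June 2015.
  Prosecution Delay Deduction: −295 days → 25 August 2014.
Expiry of referenced patent CV-22914:
  Base: filing + 16 years → 1 January 2014.
  Clinical Review Extension: 1194 days (within the 1734-day cap) → +1194 days → 9 April 2017.
  Prosecution Delay Deduction: −337 days → 7 May 2016.
Terminal disclaimer: CV-662990 expires on the earlier of 25 August 2014 and 7 May 2016.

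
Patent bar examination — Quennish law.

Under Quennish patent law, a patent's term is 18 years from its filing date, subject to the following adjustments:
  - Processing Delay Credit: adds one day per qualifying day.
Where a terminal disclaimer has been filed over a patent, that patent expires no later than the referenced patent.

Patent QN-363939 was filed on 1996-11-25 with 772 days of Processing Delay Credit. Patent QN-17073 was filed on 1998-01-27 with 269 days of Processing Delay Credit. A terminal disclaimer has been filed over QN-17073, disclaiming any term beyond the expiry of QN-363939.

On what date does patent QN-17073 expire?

Natural term of QN-17073:
  Base: filing + 18 years → 27 January 2016.
  Processing Delay Credit: +269 days → 22 October 2016.
Expiry of referenced patent QN-363939:
  Base: filing + 18 years → 25 November 2014.
  Processing Delay Credit: +772 days → 5 January 2017.
Terminal disclaimer: QN-17073 expires on the earlier of 22 October 2016 and 5 January 2017.

2016-10-22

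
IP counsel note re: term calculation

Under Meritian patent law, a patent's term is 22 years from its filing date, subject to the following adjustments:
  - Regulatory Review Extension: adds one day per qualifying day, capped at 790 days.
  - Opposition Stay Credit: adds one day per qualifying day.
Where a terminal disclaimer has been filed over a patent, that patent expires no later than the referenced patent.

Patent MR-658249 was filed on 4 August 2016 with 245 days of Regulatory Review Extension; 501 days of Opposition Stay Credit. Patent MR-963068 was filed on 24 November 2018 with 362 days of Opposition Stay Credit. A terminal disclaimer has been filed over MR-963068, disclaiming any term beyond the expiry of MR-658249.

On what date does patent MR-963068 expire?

2040-08-19

Natural term of MR-963068:
  Base: filing + 22 years → 24 November 2040.
  Opposition Stay Credit: +362 days → 21 November 2041.
Expiry of referenced patent MR-658249:
  Base: filing + 22 years → 4 August 2038.
  Regulatory Review Extension: 245 days (within the 790-day cap) → +245 days → 6 April 2039.
  Opposition Stay Credit: +501 days → 19 August 2040.
Terminal disclaimer: MR-963068 expires on the earlier of 21 November 2041 and 19 August 2040.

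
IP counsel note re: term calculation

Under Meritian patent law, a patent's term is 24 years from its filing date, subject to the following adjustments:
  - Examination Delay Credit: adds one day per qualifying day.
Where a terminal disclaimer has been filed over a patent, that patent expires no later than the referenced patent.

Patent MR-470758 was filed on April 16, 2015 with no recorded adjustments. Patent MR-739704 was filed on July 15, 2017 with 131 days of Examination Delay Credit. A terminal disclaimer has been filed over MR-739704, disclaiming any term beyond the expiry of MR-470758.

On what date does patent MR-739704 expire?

Natural term of MR-739704:
  Base: filing + 24 years → 15 July 2041.
  Examination Delay Credit: +131 days → 23 November 2041.
Expiry of referenced patent MR-470758:
  Base: filing + 24 years → 16 April 2039.
Terminal disclaimer: MR-739704 expires on the earlier of 23 November 2041 and 16 April 2039.

April 16, 2039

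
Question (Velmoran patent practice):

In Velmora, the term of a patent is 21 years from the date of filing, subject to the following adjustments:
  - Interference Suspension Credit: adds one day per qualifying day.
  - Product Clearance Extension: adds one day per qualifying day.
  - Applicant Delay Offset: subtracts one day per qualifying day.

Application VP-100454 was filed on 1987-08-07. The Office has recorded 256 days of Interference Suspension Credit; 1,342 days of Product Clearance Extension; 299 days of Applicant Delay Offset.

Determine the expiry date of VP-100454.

Base term: filing date + 21 years → 7 August 2008.
Interference Suspension Credit: +256 days → 20 April 2009.
Product Clearance Extension: +1342 days → 22 December 2012.
Applicant Delay Offset: −299 days → 27 February 2012.

2012-02-27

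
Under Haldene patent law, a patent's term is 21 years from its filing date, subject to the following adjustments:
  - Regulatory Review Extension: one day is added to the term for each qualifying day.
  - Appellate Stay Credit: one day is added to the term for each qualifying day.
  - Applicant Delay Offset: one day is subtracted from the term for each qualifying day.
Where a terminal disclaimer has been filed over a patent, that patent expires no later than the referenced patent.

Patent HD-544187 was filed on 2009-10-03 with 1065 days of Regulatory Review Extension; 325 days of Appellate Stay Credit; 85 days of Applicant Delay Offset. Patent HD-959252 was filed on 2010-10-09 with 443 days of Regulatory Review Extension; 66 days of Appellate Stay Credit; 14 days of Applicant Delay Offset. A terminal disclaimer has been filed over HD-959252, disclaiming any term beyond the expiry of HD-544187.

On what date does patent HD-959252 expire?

Natural term of HD-959252:
  Base: filing + 21 years → 9 October 2031.
  Regulatory Review Extension: +443 days → 25 December 2032.
  Appellate Stay Credit: +66 days → 1 March 2033.
  Applicant Delay Offset: −14 days → 15 February 2033.
Expiry of referenced patent HD-544187:
  Base: filing + 21 years → 3 October 2030.
  Regulatory Review Extension: +1065 days → 2 September 2033.
  Appellate Stay Credit: +325 days → 24 July 2034.
  Applicant Delay Offset: −85 days → 30 April 2034.
Terminal disclaimer: HD-959252 expires on the earlier of 15 February 2033 and 30 April 2034.

February 15, 2033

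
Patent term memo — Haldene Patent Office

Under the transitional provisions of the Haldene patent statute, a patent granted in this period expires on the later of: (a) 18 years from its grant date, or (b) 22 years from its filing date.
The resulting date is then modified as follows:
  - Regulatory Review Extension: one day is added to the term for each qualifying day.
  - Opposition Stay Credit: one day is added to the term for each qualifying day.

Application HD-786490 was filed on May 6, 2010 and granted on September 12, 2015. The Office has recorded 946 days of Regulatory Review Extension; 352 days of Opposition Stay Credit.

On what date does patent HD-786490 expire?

2037-04-02

(a) grant + 18 years → 12 September 2033.
(b) filing + 22 years → 6 May 2032.
Later of the two: 12 September 2033.
Regulatory Review Extension: +946 days → 15 April 2036.
Opposition Stay Credit: +352 days → 2 April 2037.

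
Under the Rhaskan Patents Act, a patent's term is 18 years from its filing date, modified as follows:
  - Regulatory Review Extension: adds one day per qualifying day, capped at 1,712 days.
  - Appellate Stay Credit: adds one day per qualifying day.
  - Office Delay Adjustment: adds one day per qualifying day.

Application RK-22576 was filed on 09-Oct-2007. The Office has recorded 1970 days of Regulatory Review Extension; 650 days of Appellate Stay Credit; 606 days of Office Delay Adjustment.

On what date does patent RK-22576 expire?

Base term: filing date + 18 years → 9 October 2025.
Regulatory Review Extension: 1970 days claimed exceeds the 1712-day cap, so +1712 days → 17 June 2030.
Appellate Stay Credit: +650 days → 28 March 2032.
Office Delay Adjustment: +606 days → 24 November 2033.

November 24, 2033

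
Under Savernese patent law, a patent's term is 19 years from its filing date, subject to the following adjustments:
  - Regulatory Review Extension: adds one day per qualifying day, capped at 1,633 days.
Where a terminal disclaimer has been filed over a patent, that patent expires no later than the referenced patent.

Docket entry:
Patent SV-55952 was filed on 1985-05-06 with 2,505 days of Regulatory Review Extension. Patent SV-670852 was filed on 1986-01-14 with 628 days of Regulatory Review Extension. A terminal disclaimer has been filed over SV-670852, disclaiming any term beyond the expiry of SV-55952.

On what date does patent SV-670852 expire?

Natural term of SV-670852:
  Base: filing + 19 years → 14 January 2005.
  Regulatory Review Extension: 628 days (within the 1633-day cap) → +628 days → 4 October 2006.
Expiry of referenced patent SV-55952:
  Base: filing + 19 years → 6 May 2004.
  Regulatory Review Extension: 2505 days claimed exceeds the 1633-day cap, so +1633 days → 25 October 2008.
Terminal disclaimer: SV-670852 expires on the earlier of 4 October 2006 and 25 October 2008.

2006-10-04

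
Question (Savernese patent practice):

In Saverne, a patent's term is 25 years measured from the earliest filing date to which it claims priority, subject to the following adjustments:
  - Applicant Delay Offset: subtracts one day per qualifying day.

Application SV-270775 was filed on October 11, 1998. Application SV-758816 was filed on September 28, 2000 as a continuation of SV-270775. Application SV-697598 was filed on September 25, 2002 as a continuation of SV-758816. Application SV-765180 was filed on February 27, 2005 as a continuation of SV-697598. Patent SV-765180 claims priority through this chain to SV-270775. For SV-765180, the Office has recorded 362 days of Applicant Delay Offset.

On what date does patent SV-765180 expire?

Earliest priority filing: 11 October 1998.
Base term: 11 October 1998 + 25 years → 11 October 2023.
Applicant Delay Offset: −362 days → 14 October 2022.

2022-10-14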